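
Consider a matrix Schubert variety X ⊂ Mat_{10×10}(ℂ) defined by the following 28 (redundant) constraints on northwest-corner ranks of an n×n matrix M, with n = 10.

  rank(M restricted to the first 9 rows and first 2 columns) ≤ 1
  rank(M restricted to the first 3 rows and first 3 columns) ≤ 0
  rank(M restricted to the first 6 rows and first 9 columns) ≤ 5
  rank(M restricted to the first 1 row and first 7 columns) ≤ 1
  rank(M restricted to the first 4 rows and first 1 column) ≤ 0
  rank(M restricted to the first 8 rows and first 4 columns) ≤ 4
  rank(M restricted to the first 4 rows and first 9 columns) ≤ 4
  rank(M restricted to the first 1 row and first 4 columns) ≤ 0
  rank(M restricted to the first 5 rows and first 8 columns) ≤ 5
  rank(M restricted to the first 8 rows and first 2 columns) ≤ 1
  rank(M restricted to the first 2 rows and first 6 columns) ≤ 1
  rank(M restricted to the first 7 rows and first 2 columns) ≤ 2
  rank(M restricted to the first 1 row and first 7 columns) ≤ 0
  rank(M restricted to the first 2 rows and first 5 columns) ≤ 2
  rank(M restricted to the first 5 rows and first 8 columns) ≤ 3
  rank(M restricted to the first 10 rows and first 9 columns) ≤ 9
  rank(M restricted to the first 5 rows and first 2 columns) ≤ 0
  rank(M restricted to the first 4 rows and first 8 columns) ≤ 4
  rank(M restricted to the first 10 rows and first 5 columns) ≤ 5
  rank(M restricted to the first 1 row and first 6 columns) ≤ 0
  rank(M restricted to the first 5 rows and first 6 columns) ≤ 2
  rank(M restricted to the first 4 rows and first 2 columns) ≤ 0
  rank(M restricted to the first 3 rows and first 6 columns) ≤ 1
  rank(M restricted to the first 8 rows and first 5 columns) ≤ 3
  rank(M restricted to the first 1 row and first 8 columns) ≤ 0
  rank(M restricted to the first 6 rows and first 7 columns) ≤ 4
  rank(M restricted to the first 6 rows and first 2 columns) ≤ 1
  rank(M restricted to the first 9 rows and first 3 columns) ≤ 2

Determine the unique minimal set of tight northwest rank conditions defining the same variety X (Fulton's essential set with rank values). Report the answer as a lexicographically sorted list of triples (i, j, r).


Recovering R(i,j) via the rank-extension bound from the 28 conditions:

  0 0 0 0 0 0 0 0 1 1
  0 0 0 1 1 1 1 1 2 2
  0 0 0 1 1 1 2 2 3 3
  0 0 1 2 2 2 3 3 4 4
  0 0 1 2 2 2 3 3 4 5
  1 1 2 3 3 3 4 4 5 6
  1 1 2 3 3 4 5 5 6 7
  1 1 2 3 3 4 5 6 7 8
  1 1 2 3 4 5 6 7 8 9
  1 2 3 4 5 6 7 8 9 10

hence w(1..10) = (9, 4, 7, 3, 10, 1, 6, 8, 5, 2).

8 SE-corners of the 28-cell Rothe diagram give Ess(w):

[(1, 8, 0), (3, 3, 0), (3, 6, 1), (5, 2, 0), (5, 6, 2), (5, 8, 3), (8, 5, 3), (9, 2, 1)]


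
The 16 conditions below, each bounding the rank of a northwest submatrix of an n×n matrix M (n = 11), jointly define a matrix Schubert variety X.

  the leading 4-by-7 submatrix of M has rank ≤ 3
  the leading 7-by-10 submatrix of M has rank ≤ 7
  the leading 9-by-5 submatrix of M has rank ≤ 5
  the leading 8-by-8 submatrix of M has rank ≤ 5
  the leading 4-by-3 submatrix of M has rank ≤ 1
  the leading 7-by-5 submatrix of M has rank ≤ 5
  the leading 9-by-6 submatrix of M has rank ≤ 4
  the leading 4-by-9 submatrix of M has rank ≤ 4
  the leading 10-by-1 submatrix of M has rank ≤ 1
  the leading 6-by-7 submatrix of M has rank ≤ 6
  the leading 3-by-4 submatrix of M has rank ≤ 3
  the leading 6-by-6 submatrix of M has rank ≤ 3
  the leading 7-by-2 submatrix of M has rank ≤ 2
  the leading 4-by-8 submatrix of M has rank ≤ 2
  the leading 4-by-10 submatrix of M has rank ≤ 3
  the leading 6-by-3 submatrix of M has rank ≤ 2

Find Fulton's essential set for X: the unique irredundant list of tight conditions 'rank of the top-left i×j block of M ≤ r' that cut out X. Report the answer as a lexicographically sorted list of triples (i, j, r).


The tightest implied rank at each (i,j), from the 16 conditions:

  1  1  1  1  1  1  1  1  1  1  1
  1  1  1  2  2  2  2  2  2  2  2
  1  1  1  2  2  2  2  2  3  3  3
  1  1  1  2  2  2  2  2  3  3  4
  1  2  2  3  3  3  3  3  4  4  5
  1  2  2  3  3  3  4  4  5  5  6
  1  2  3  4  4  4  5  5  6  6  7
  1  2  3  4  4  4  5  5  6  7  8
  1  2  3  4  4  4  5  6  7  8  9
  1  2  3  4  5  5  6  7  8  9  10
  1  2  3  4  5  6  7  8  9  10  11

second differences of R give the permutation w = (1, 4, 9, 11, 2, 7, 3, 10, 8, 5, 6).

Rothe diagram D(w) (23 cells), 7 SE-corners (essential conditions):

[(4, 3, 1), (4, 8, 2), (4, 10, 3), (6, 3, 2), (6, 6, 3), (8, 8, 5), (9, 6, 4)]


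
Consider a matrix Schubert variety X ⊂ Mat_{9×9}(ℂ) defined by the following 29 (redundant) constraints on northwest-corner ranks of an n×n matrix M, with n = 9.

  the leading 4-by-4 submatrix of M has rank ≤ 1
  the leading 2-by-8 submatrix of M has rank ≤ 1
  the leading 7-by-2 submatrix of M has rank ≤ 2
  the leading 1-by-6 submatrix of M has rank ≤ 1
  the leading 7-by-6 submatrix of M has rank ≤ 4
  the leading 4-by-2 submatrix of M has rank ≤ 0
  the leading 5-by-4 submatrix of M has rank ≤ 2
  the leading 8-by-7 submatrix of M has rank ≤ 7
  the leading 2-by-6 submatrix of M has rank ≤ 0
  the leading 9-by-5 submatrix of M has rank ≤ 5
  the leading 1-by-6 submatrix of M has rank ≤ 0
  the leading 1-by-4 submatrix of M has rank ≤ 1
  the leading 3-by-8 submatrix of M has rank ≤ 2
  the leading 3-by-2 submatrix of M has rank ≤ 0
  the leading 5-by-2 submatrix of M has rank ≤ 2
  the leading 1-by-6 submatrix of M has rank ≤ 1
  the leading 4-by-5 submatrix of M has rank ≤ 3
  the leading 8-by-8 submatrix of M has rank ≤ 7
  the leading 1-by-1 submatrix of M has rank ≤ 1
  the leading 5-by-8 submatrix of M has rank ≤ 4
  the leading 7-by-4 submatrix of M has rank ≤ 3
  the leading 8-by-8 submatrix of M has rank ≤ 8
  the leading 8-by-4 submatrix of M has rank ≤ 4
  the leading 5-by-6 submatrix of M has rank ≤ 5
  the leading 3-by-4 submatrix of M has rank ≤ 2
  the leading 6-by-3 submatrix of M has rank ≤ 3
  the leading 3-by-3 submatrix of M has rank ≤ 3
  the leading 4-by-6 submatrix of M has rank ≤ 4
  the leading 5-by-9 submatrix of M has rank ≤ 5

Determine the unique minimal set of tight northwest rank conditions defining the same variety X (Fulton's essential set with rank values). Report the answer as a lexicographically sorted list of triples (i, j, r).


Recovering R(i,j) via the rank-extension bound from the 29 conditions:

  0, 0, 0, 0, 0, 0, 1, 1, 1
  0, 0, 0, 0, 0, 0, 1, 1, 2
  0, 0, 1, 1, 1, 1, 2, 2, 3
  0, 0, 1, 1, 2, 2, 3, 3, 4
  1, 1, 2, 2, 3, 3, 4, 4, 5
  1, 2, 3, 3, 4, 4, 5, 5, 6
  1, 2, 3, 3, 4, 4, 5, 6, 7
  1, 2, 3, 4, 5, 5, 6, 7, 8
  1, 2, 3, 4, 5, 6, 7, 8, 9

so w = (7, 9, 3, 5, 1, 2, 8, 4, 6).

|D(w)|=20, |Ess(w)|=6:

[(2, 6, 0), (2, 8, 1), (4, 2, 0), (4, 4, 1), (7, 4, 3), (7, 6, 4)]


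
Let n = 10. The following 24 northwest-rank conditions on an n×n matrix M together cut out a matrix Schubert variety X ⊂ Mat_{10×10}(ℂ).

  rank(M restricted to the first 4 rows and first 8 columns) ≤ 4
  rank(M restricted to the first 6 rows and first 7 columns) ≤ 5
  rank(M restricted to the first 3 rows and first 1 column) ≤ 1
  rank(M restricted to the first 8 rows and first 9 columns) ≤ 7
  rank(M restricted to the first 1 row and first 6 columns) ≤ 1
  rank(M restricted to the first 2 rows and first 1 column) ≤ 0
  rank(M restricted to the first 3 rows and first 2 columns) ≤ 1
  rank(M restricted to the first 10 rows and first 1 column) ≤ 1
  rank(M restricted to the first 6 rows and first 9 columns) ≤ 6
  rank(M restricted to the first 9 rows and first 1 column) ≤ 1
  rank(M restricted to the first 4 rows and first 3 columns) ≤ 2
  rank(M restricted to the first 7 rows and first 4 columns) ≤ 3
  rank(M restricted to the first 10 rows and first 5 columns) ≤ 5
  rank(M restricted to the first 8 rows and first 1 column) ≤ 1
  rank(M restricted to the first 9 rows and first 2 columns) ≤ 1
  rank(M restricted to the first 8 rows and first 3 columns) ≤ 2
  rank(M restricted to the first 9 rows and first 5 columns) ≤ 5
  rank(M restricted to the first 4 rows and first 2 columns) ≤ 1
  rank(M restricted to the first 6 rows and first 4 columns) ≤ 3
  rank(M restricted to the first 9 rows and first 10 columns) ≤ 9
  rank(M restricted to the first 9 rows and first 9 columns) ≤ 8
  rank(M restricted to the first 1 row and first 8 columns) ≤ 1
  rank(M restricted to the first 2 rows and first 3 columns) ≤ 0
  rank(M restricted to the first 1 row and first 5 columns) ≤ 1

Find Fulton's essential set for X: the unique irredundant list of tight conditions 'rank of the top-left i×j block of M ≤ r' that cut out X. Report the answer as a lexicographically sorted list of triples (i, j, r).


Propagating the 24 rank bounds to every northwest block:

  i=1: 0, 0, 0, 1, 1, 1, 1, 1, 1, 1
  i=2: 0, 0, 0, 1, 2, 2, 2, 2, 2, 2
  i=3: 1, 1, 1, 2, 3, 3, 3, 3, 3, 3
  i=4: 1, 1, 2, 3, 4, 4, 4, 4, 4, 4
  i=5: 1, 1, 2, 3, 4, 5, 5, 5, 5, 5
  i=6: 1, 1, 2, 3, 4, 5, 5, 6, 6, 6
  i=7: 1, 1, 2, 3, 4, 5, 6, 7, 7, 7
  i=8: 1, 1, 2, 3, 4, 5, 6, 7, 7, 8
  i=9: 1, 1, 2, 3, 4, 5, 6, 7, 8, 9
  i=10: 1, 2, 3, 4, 5, 6, 7, 8, 9, 10

giving w = (4, 5, 1, 3, 6, 8, 7, 10, 9, 2) via Δ²R.

Fulton essential set (4 of the 14 Rothe cells):

[(2, 3, 0), (6, 7, 5), (8, 9, 7), (9, 2, 1)]


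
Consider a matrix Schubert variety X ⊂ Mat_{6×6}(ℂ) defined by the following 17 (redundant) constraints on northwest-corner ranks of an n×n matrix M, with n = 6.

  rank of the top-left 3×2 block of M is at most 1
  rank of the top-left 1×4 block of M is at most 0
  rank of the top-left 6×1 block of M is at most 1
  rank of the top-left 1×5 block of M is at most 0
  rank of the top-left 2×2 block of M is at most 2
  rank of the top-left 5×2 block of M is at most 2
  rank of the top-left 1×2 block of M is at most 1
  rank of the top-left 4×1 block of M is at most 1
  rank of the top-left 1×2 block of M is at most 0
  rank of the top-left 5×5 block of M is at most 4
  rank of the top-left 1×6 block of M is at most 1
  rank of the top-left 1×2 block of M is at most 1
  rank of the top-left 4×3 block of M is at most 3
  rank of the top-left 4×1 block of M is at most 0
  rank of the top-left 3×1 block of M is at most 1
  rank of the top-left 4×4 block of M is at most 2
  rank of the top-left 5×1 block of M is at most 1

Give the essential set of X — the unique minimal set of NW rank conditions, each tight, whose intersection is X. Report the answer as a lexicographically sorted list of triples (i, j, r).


Rank table r_w(6×6) implied by the 17 constraints:

  i=1: 0 0 0 0 0 1
  i=2: 0 1 1 1 1 2
  i=3: 0 1 2 2 2 3
  i=4: 0 1 2 2 3 4
  i=5: 1 2 3 3 4 5
  i=6: 1 2 3 4 5 6

so w = (6, 2, 3, 5, 1, 4).

ℓ(w)=9; the 3 essential cells (i,j,r):

[(1, 5, 0), (4, 1, 0), (4, 4, 2)]


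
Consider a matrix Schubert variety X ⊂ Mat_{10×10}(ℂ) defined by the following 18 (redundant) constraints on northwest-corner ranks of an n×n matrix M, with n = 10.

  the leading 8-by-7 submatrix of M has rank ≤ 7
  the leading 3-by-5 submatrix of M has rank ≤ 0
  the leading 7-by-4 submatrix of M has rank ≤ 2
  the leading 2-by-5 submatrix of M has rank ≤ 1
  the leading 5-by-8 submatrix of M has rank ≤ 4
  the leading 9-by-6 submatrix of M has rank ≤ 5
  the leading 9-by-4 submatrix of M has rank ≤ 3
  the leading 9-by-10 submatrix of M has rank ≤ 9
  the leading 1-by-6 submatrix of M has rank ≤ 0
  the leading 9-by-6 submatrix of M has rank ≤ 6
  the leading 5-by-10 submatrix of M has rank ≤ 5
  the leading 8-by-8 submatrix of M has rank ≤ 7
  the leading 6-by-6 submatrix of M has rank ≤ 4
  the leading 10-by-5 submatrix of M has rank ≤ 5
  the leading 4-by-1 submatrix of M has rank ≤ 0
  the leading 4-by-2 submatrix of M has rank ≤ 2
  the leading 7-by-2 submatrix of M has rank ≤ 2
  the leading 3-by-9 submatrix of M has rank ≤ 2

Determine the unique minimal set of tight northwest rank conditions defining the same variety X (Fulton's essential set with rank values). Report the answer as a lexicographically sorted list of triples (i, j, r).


The tightest implied rank at each (i,j), from the 18 conditions:

  0  0  0  0  0  0  1  1  1  1
  0  0  0  0  0  1  2  2  2  2
  0  0  0  0  0  1  2  2  2  3
  0  1  1  1  1  2  3  3  3  4
  1  2  2  2  2  3  4  4  4  5
  1  2  2  2  3  4  5  5  5  6
  1  2  2  2  3  4  5  6  6  7
  1  2  3  3  4  5  6  7  7  8
  1  2  3  3  4  5  6  7  8  9
  1  2  3  4  5  6  7  8  9  10

giving w = (7, 6, 10, 2, 1, 5, 8, 3, 9, 4) via Δ²R.

6 SE-corners of the 24-cell Rothe diagram give Ess(w):

[(1, 6, 0), (3, 5, 0), (3, 9, 2), (4, 1, 0), (7, 4, 2), (9, 4, 3)]


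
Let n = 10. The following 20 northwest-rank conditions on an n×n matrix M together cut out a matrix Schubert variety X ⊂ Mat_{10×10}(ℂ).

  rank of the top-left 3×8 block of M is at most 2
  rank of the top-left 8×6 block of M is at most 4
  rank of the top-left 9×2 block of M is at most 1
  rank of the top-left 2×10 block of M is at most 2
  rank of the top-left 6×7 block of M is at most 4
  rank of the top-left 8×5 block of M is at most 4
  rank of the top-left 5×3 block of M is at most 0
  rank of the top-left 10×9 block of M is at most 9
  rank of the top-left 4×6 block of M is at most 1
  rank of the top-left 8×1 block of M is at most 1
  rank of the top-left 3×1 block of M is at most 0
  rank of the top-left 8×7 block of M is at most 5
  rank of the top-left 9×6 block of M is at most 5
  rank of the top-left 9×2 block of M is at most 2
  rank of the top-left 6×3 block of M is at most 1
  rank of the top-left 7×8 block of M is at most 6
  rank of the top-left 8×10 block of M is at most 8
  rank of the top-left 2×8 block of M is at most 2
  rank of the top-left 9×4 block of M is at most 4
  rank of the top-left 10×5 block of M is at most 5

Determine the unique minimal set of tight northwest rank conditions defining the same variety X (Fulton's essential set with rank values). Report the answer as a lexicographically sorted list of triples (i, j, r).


Computing R[i][j] = min implied NW-rank bound (n=10, 20 conditions):

  0 0 0 1 1 1 1 1 1 1
  0 0 0 1 1 1 2 2 2 2
  0 0 0 1 1 1 2 2 3 3
  0 0 0 1 1 1 2 3 4 4
  0 0 0 1 2 2 3 4 5 5
  1 1 1 2 3 3 4 5 6 6
  1 1 2 3 4 4 5 6 7 7
  1 1 2 3 4 4 5 6 7 8
  1 1 2 3 4 5 6 7 8 9
  1 2 3 4 5 6 7 8 9 10

giving w = (4, 7, 9, 8, 5, 1, 3, 10, 6, 2) via Δ²R.

|D(w)|=26, |Ess(w)|=5:

[(3, 8, 2), (4, 6, 1), (5, 3, 0), (8, 6, 4), (9, 2, 1)]


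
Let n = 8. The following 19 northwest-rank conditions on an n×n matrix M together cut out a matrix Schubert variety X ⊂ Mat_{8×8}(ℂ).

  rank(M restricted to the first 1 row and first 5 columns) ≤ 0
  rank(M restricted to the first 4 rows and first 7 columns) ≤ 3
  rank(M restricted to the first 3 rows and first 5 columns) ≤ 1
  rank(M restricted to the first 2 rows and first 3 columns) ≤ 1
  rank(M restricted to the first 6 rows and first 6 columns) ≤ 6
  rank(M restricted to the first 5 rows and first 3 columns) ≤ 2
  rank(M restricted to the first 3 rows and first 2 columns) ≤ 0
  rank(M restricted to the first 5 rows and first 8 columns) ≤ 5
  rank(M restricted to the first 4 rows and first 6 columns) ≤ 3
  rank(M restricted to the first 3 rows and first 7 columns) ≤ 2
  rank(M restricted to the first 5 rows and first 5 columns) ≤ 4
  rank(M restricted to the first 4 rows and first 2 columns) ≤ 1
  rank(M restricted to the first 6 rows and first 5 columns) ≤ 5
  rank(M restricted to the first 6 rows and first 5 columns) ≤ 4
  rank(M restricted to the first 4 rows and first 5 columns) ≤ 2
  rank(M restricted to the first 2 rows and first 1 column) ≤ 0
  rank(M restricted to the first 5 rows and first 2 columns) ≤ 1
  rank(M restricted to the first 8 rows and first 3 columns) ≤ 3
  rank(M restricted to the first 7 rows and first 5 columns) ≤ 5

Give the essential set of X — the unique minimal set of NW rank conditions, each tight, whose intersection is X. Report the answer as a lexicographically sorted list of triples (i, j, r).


Reconstructing r_w from the 19 given conditions:

  row 1: 0  0  0  0  0  1  1  1
  row 2: 0  0  1  1  1  2  2  2
  row 3: 0  0  1  1  1  2  2  3
  row 4: 1  1  2  2  2  3  3  4
  row 5: 1  1  2  3  3  4  4  5
  row 6: 1  2  3  4  4  5  5  6
  row 7: 1  2  3  4  5  6  6  7
  row 8: 1  2  3  4  5  6  7  8

reading off 1-entries of Δ²R: w = (6, 3, 8, 1, 4, 2, 5, 7).

D(w) has 13 cells with 5 SE-corners; essential set:

[(1, 5, 0), (3, 2, 0), (3, 5, 1), (3, 7, 2), (5, 2, 1)]


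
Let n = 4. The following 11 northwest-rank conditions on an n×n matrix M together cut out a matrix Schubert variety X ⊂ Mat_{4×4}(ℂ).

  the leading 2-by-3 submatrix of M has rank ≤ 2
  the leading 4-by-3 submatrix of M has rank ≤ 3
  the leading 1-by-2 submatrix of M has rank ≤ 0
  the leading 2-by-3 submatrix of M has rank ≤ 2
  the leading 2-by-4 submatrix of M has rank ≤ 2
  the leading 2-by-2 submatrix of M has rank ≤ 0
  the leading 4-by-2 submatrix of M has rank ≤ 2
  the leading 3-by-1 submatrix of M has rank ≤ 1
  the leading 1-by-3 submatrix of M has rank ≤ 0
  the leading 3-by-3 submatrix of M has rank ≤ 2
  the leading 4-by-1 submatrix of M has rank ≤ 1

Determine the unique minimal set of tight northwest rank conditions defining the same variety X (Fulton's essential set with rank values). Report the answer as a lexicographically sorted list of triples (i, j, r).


Recovering R(i,j) via the rank-extension bound from the 11 conditions:

  row 1: 0 | 0 | 0 | 1
  row 2: 0 | 0 | 1 | 2
  row 3: 1 | 1 | 2 | 3
  row 4: 1 | 2 | 3 | 4

reading off 1-entries of Δ²R: w = (4, 3, 1, 2).

Fulton essential set (2 of the 5 Rothe cells):

[(1, 3, 0), (2, 2, 0)]


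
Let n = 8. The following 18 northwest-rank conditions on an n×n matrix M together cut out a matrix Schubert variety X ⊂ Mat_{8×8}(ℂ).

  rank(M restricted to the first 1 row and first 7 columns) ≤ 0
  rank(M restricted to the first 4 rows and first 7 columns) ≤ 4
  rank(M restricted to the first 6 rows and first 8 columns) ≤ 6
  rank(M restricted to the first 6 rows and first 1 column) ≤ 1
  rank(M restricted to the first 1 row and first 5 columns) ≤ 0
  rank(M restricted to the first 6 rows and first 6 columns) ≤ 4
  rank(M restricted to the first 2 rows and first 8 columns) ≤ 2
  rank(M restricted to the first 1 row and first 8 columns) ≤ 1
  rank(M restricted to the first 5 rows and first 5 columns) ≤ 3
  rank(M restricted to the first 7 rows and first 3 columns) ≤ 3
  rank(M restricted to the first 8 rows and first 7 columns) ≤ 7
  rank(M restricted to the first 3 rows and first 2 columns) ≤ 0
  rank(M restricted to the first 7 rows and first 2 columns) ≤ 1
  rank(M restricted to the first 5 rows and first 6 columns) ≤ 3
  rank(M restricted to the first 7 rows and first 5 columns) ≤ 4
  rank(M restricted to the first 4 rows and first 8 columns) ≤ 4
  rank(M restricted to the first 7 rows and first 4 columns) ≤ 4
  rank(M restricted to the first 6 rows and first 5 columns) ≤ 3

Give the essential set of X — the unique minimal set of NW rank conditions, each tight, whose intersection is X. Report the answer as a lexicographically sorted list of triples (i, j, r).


The tightest implied rank at each (i,j), from the 18 conditions:

  R[1]: 0  0  0  0  0  0  0  1
  R[2]: 0  0  1  1  1  1  1  2
  R[3]: 0  0  1  2  2  2  2  3
  R[4]: 1  1  2  3  3  3  3  4
  R[5]: 1  1  2  3  3  3  4  5
  R[6]: 1  1  2  3  3  4  5  6
  R[7]: 1  1  2  3  4  5  6  7
  R[8]: 1  2  3  4  5  6  7  8

reading off 1-entries of Δ²R: w = (8, 3, 4, 1, 7, 6, 5, 2).

Fulton essential set (5 of the 17 Rothe cells):

[(1, 7, 0), (3, 2, 0), (5, 6, 3), (6, 5, 3), (7, 2, 1)]


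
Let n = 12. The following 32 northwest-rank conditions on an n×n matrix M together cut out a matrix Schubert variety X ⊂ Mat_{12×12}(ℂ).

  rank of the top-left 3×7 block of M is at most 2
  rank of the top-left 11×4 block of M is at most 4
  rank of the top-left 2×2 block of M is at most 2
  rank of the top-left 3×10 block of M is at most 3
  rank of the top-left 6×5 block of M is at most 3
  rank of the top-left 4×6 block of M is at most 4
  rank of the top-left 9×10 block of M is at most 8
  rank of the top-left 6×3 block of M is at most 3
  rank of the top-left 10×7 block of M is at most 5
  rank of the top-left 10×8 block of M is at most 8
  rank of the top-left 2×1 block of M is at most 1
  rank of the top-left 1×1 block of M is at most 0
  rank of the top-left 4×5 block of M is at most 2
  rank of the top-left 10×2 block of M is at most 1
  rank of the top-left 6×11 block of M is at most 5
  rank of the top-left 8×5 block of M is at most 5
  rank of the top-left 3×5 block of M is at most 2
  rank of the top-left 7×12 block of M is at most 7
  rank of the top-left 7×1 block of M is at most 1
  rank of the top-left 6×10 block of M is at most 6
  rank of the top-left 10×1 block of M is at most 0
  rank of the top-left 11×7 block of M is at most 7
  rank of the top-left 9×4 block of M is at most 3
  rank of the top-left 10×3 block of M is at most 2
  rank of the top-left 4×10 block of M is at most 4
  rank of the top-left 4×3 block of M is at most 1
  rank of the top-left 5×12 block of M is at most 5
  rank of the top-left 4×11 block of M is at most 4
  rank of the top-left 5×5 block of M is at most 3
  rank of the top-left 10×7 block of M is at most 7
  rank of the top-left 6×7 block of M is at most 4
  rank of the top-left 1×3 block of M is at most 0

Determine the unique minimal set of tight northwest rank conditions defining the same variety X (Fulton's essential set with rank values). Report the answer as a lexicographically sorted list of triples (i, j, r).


Recovering R(i,j) via the rank-extension bound from the 32 conditions:

  row 1: 0, 0, 0, 1, 1, 1, 1, 1, 1, 1, 1, 1
  row 2: 0, 1, 1, 2, 2, 2, 2, 2, 2, 2, 2, 2
  row 3: 0, 1, 1, 2, 2, 2, 2, 3, 3, 3, 3, 3
  row 4: 0, 1, 1, 2, 2, 3, 3, 4, 4, 4, 4, 4
  row 5: 0, 1, 2, 3, 3, 4, 4, 5, 5, 5, 5, 5
  row 6: 0, 1, 2, 3, 3, 4, 4, 5, 5, 5, 5, 6
  row 7: 0, 1, 2, 3, 4, 5, 5, 6, 6, 6, 6, 7
  row 8: 0, 1, 2, 3, 4, 5, 5, 6, 7, 7, 7, 8
  row 9: 0, 1, 2, 3, 4, 5, 5, 6, 7, 8, 8, 9
  row 10: 0, 1, 2, 3, 4, 5, 5, 6, 7, 8, 9, 10
  row 11: 1, 2, 3, 4, 5, 6, 6, 7, 8, 9, 10, 11
  row 12: 1, 2, 3, 4, 5, 6, 7, 8, 9, 10, 11, 12

second differences of R give the permutation w = (4, 2, 8, 6, 3, 12, 5, 9, 10, 11, 1, 7).

|D(w)|=26, |Ess(w)|=9:

[(1, 3, 0), (3, 7, 2), (4, 3, 1), (4, 5, 2), (6, 5, 3), (6, 7, 4), (6, 11, 5), (10, 1, 0), (10, 7, 5)]


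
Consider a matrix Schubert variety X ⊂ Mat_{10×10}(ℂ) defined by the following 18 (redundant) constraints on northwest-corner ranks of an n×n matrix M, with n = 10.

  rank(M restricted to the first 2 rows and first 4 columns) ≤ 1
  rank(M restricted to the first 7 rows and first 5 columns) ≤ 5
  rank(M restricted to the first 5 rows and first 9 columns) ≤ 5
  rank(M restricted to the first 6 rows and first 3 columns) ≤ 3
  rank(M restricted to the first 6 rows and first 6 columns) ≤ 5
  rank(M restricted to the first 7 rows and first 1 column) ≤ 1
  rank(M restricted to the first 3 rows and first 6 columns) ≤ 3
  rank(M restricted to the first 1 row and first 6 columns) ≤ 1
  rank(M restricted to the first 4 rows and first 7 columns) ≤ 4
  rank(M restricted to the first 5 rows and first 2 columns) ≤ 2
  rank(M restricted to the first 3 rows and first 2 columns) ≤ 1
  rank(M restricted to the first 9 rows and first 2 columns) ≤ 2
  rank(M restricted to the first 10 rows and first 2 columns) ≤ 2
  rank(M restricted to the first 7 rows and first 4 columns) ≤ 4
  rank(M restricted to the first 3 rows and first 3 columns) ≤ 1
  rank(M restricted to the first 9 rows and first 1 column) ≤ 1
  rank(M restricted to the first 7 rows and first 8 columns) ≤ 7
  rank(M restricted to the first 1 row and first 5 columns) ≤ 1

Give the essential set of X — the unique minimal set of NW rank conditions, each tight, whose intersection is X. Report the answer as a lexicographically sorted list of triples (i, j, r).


Computing R[i][j] = min implied NW-rank bound (n=10, 18 conditions):

  1  1  1  1  1  1  1  1  1  1
  1  1  1  1  2  2  2  2  2  2
  1  1  1  2  3  3  3  3  3  3
  1  2  2  3  4  4  4  4  4  4
  1  2  3  4  5  5  5  5  5  5
  1  2  3  4  5  5  6  6  6  6
  1  2  3  4  5  6  7  7  7  7
  1  2  3  4  5  6  7  8  8  8
  1  2  3  4  5  6  7  8  9  9
  1  2  3  4  5  6  7  8  9  10

giving w = (1, 5, 4, 2, 3, 7, 6, 8, 9, 10) via Δ²R.

3 SE-corners of the 6-cell Rothe diagram give Ess(w):

[(2, 4, 1), (3, 3, 1), (6, 6, 5)]


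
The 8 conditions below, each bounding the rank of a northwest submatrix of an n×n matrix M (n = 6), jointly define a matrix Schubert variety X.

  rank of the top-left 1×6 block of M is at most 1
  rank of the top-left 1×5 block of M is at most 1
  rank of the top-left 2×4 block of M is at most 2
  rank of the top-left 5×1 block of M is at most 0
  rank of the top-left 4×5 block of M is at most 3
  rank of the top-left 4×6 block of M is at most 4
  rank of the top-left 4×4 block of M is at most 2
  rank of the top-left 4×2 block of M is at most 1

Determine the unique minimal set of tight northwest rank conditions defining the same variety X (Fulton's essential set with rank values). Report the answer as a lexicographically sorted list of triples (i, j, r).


Reconstructing r_w from the 8 given conditions:

  R[1]: 0 | 1 | 1 | 1 | 1 | 1
  R[2]: 0 | 1 | 2 | 2 | 2 | 2
  R[3]: 0 | 1 | 2 | 2 | 3 | 3
  R[4]: 0 | 1 | 2 | 2 | 3 | 4
  R[5]: 0 | 1 | 2 | 3 | 4 | 5
  R[6]: 1 | 2 | 3 | 4 | 5 | 6

hence w(1..6) = (2, 3, 5, 6, 4, 1).

2 SE-corners of the 7-cell Rothe diagram give Ess(w):

[(4, 4, 2), (5, 1, 0)]


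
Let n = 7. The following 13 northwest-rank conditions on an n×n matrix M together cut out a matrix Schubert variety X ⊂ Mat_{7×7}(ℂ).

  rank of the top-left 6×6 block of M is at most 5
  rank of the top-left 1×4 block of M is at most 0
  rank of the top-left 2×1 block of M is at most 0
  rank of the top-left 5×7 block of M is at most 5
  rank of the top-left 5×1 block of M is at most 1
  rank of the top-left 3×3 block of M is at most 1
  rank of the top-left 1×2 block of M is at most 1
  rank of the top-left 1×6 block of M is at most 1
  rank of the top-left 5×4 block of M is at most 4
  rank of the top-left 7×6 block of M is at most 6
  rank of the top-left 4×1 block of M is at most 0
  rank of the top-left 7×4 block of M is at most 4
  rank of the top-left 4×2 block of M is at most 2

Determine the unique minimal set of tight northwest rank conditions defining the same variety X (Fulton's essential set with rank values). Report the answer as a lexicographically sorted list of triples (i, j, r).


Reconstructing r_w from the 13 given conditions:

  row 1: 0  0  0  0  1  1  1
  row 2: 0  1  1  1  2  2  2
  row 3: 0  1  1  2  3  3  3
  row 4: 0  1  2  3  4  4  4
  row 5: 1  2  3  4  5  5  5
  row 6: 1  2  3  4  5  5  6
  row 7: 1  2  3  4  5  6  7

so w = (5, 2, 4, 3, 1, 7, 6).

D(w) has 9 cells with 4 SE-corners; essential set:

[(1, 4, 0), (3, 3, 1), (4, 1, 0), (6, 6, 5)]


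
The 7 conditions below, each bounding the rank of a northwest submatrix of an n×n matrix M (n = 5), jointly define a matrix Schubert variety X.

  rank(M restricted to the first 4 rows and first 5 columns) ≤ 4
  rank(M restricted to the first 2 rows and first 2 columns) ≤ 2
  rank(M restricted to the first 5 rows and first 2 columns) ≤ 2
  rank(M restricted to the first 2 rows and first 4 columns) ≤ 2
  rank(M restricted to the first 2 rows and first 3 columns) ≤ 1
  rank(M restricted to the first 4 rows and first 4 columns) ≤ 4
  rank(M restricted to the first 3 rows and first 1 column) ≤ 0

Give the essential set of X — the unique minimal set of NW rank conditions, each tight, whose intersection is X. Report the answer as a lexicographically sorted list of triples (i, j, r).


Recovering R(i,j) via the rank-extension bound from the 7 conditions:

  i=1: 0  1  1  1  1
  i=2: 0  1  1  2  2
  i=3: 0  1  2  3  3
  i=4: 1  2  3  4  4
  i=5: 1  2  3  4  5

so w = (2, 4, 3, 1, 5).

Rothe diagram D(w) (4 cells), 2 SE-corners (essential conditions):

[(2, 3, 1), (3, 1, 0)]


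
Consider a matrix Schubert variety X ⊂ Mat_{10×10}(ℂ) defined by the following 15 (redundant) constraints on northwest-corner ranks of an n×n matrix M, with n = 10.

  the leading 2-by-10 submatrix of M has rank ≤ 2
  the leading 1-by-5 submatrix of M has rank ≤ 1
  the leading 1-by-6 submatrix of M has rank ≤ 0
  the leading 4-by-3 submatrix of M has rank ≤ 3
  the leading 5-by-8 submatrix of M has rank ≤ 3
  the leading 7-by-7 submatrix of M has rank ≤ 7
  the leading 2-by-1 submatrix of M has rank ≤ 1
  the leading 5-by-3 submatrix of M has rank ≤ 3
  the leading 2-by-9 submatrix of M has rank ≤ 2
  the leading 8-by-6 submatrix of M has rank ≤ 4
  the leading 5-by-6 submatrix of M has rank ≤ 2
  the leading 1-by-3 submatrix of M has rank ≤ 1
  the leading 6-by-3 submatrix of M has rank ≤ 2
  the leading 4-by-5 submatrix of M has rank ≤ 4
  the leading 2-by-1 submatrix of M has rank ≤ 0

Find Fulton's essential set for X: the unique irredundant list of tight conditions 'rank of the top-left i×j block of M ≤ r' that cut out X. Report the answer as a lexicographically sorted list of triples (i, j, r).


Rank table r_w(10×10) implied by the 15 constraints:

  row 1: 0  0  0  0  0  0  1  1  1  1
  row 2: 0  1  1  1  1  1  2  2  2  2
  row 3: 1  2  2  2  2  2  3  3  3  3
  row 4: 1  2  2  2  2  2  3  3  4  4
  row 5: 1  2  2  2  2  2  3  3  4  5
  row 6: 1  2  2  3  3  3  4  4  5  6
  row 7: 1  2  3  4  4  4  5  5  6  7
  row 8: 1  2  3  4  4  4  5  6  7  8
  row 9: 1  2  3  4  5  5  6  7  8  9
  row 10: 1  2  3  4  5  6  7  8  9  10

the unique w with this rank table is (7, 2, 1, 9, 10, 4, 3, 8, 5, 6).

6 SE-corners of the 20-cell Rothe diagram give Ess(w):

[(1, 6, 0), (2, 1, 0), (5, 6, 2), (5, 8, 3), (6, 3, 2), (8, 6, 4)]


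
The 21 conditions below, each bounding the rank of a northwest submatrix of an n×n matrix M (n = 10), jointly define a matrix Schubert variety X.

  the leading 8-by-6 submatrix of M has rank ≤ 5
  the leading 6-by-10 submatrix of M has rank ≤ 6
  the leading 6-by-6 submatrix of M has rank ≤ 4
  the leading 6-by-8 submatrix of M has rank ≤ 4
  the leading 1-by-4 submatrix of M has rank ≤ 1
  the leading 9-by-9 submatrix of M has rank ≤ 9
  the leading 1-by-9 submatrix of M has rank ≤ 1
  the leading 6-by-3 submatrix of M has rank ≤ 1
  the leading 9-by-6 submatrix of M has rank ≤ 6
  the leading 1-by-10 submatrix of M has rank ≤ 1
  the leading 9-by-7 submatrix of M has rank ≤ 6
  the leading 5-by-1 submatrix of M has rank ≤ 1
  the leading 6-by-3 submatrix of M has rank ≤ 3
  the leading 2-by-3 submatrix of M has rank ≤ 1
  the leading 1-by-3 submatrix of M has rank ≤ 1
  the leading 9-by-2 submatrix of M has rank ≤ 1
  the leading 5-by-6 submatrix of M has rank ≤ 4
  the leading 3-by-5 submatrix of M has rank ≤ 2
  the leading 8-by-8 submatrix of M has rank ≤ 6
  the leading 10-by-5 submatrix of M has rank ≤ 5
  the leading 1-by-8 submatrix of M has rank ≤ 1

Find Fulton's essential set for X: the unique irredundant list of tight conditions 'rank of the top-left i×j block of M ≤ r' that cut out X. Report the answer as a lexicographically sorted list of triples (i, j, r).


The tightest implied rank at each (i,j), from the 21 conditions:

  row 1: 1  1  1  1  1  1  1  1  1  1
  row 2: 1  1  1  2  2  2  2  2  2  2
  row 3: 1  1  1  2  2  3  3  3  3  3
  row 4: 1  1  1  2  3  4  4  4  4  4
  row 5: 1  1  1  2  3  4  4  4  5  5
  row 6: 1  1  1  2  3  4  4  4  5  6
  row 7: 1  1  2  3  4  5  5  5  6  7
  row 8: 1  1  2  3  4  5  6  6  7  8
  row 9: 1  1  2  3  4  5  6  7  8  9
  row 10: 1  2  3  4  5  6  7  8  9  10

the unique w with this rank table is (1, 4, 6, 5, 9, 10, 3, 7, 8, 2).

Fulton essential set (4 of the 18 Rothe cells):

[(3, 5, 2), (6, 3, 1), (6, 8, 4), (9, 2, 1)]


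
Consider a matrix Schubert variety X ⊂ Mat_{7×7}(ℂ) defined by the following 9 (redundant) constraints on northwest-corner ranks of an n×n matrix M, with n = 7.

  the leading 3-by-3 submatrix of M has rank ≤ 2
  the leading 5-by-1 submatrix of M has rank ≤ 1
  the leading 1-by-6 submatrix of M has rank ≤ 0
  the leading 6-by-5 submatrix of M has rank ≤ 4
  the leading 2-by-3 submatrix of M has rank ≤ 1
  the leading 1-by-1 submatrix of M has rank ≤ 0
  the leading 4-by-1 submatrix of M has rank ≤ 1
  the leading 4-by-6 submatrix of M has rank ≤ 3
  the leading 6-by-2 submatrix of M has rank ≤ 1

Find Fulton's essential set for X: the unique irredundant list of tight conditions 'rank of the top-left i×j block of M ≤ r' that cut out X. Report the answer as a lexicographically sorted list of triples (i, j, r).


Reconstructing r_w from the 9 given conditions:

  i=1: 0 | 0 | 0 | 0 | 0 | 0 | 1
  i=2: 1 | 1 | 1 | 1 | 1 | 1 | 2
  i=3: 1 | 1 | 2 | 2 | 2 | 2 | 3
  i=4: 1 | 1 | 2 | 3 | 3 | 3 | 4
  i=5: 1 | 1 | 2 | 3 | 4 | 4 | 5
  i=6: 1 | 1 | 2 | 3 | 4 | 5 | 6
  i=7: 1 | 2 | 3 | 4 | 5 | 6 | 7

the unique w with this rank table is (7, 1, 3, 4, 5, 6, 2).

2 SE-corners of the 10-cell Rothe diagram give Ess(w):

[(1, 6, 0), (6, 2, 1)]


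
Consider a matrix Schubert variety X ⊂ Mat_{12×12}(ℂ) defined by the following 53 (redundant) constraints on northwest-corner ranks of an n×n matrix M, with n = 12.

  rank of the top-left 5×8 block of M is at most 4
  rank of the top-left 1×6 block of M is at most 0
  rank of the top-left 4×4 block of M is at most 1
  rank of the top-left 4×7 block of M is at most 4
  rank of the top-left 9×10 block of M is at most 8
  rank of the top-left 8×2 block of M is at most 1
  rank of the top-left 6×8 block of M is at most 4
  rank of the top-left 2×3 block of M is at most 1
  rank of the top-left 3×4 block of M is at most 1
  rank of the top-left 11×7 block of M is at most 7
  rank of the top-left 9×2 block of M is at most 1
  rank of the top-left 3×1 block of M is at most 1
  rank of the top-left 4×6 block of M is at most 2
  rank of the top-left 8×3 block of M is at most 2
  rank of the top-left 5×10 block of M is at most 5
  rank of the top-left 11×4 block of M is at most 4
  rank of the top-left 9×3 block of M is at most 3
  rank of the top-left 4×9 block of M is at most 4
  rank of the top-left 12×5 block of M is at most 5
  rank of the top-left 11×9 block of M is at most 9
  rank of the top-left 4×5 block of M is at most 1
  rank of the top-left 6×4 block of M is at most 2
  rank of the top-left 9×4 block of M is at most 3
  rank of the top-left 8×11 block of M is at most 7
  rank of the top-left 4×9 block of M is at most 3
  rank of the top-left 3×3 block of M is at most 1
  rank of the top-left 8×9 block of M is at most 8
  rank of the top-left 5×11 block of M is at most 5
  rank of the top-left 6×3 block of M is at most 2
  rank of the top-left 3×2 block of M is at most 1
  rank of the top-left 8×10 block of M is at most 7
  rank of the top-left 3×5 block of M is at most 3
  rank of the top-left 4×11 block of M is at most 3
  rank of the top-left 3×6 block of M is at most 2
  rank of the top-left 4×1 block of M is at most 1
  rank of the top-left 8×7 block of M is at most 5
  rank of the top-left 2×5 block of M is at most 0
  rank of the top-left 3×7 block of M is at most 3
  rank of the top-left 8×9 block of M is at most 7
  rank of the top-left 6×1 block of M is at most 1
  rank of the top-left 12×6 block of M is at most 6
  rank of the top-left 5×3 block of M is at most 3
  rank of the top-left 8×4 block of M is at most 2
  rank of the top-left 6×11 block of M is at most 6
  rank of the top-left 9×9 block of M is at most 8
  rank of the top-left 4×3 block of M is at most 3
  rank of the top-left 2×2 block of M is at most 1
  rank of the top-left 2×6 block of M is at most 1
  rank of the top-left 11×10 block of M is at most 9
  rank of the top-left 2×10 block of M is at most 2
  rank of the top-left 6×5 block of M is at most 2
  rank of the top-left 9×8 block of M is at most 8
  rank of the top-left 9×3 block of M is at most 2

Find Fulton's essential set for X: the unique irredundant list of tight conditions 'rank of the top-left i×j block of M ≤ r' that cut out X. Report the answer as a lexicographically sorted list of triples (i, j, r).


The tightest implied rank at each (i,j), from the 53 conditions:

  row 1: 0  0  0  0  0  0  1  1  1  1  1  1
  row 2: 0  0  0  0  0  1  2  2  2  2  2  2
  row 3: 1  1  1  1  1  2  3  3  3  3  3  3
  row 4: 1  1  1  1  1  2  3  3  3  3  3  4
  row 5: 1  1  2  2  2  3  4  4  4  4  4  5
  row 6: 1  1  2  2  2  3  4  4  5  5  5  6
  row 7: 1  1  2  2  3  4  5  5  6  6  6  7
  row 8: 1  1  2  2  3  4  5  6  7  7  7  8
  row 9: 1  1  2  3  4  5  6  7  8  8  8  9
  row 10: 1  2  3  4  5  6  7  8  9  9  9  10
  row 11: 1  2  3  4  5  6  7  8  9  9  10  11
  row 12: 1  2  3  4  5  6  7  8  9  10  11  12

the unique w with this rank table is (7, 6, 1, 12, 3, 9, 5, 8, 4, 2, 11, 10).

Fulton essential set (9 of the 30 Rothe cells):

[(1, 6, 0), (2, 5, 0), (4, 5, 1), (4, 11, 3), (6, 5, 2), (6, 8, 4), (8, 4, 2), (9, 2, 1), (11, 10, 9)]


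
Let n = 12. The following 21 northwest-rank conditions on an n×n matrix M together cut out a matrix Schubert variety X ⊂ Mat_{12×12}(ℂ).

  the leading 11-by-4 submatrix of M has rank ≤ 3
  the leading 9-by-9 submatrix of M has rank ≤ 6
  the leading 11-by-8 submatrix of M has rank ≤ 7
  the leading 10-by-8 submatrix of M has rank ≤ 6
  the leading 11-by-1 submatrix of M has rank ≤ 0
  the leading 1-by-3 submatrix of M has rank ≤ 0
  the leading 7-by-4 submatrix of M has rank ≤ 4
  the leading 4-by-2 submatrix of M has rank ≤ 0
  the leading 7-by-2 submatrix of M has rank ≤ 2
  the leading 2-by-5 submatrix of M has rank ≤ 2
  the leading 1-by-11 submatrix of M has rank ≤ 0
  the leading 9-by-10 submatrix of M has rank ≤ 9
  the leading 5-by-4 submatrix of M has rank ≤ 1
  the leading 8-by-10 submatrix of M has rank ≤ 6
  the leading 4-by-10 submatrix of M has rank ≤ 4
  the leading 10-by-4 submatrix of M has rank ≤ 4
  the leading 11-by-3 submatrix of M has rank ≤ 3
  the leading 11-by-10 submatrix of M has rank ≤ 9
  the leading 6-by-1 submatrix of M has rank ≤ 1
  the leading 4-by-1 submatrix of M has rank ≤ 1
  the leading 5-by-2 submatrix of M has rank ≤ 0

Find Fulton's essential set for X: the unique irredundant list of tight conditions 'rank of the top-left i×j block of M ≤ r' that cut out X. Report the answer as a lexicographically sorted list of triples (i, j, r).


Reconstructing r_w from the 21 given conditions:

  i=1: 0 0 0 0 0 0 0 0 0 0 0 1
  i=2: 0 0 1 1 1 1 1 1 1 1 1 2
  i=3: 0 0 1 1 2 2 2 2 2 2 2 3
  i=4: 0 0 1 1 2 3 3 3 3 3 3 4
  i=5: 0 0 1 1 2 3 4 4 4 4 4 5
  i=6: 0 1 2 2 3 4 5 5 5 5 5 6
  i=7: 0 1 2 3 4 5 6 6 6 6 6 7
  i=8: 0 1 2 3 4 5 6 6 6 6 7 8
  i=9: 0 1 2 3 4 5 6 6 6 7 8 9
  i=10: 0 1 2 3 4 5 6 6 7 8 9 10
  i=11: 0 1 2 3 4 5 6 7 8 9 10 11
  i=12: 1 2 3 4 5 6 7 8 9 10 11 12

so w = (12, 3, 5, 6, 7, 2, 4, 11, 10, 9, 8, 1).

Rothe diagram D(w) (34 cells), 7 SE-corners (essential conditions):

[(1, 11, 0), (5, 2, 0), (5, 4, 1), (8, 10, 6), (9, 9, 6), (10, 8, 6), (11, 1, 0)]


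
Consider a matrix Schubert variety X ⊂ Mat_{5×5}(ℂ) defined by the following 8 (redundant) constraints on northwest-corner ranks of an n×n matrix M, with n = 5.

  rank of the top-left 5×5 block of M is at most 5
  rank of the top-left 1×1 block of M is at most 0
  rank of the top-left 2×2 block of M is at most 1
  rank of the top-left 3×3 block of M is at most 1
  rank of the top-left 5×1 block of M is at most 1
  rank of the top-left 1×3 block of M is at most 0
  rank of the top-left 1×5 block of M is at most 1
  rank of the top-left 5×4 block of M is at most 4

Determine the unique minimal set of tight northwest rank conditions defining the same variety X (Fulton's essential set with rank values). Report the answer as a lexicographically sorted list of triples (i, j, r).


Recovering R(i,j) via the rank-extension bound from the 8 conditions:

  0 0 0 1 1
  1 1 1 2 2
  1 1 1 2 3
  1 2 2 3 4
  1 2 3 4 5

hence w(1..5) = (4, 1, 5, 2, 3).

Fulton essential set (2 of the 5 Rothe cells):

[(1, 3, 0), (3, 3, 1)]
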